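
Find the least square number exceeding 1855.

1936

Solve n² > 1855 for integer n.
The largest n with value ≤ 1855 is 43 (since 1849 ≤ 1855 < 1936), so the first above is n = 44, value 1936.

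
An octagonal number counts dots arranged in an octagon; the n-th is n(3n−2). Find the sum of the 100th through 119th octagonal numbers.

717030

Σ i(3i−2) = 3Σi² − 2Σi over i = 100..119.
Σi = 7140 − 4950 = 2190 and Σi² = 568820 − 328350 = 240470.
3·240470 − 2·2190 = 717030.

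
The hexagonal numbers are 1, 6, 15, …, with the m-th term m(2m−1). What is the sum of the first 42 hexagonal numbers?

Σ i(2i−1) = 2Σi² − Σi over i = 1..42.
Σi = 903 and Σi² = 25585.
2·25585 − 1·903 = 50267.

50267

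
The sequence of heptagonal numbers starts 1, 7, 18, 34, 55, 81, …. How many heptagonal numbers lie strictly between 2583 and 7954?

24

The n-th heptagonal number is n(5n−3)/2.
Smallest index with value > 2583: n = 33 (giving 2673).
Largest index with value < 7954: n = 56 (giving 7756).
Indices 33 through 56: 24 terms.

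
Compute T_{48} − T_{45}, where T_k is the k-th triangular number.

141

48·49/2 = 1176 and 45·46/2 = 1035.
Difference: 1176 − 1035 = 141.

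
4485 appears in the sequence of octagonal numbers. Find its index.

Set n(3n−2) = 4485, giving 3n² − 2n − 4485 = 0.
So n = (2 + 232) / 6 = 234/6 = 39.
Check: 39·(3·39 − 2) = 4485. ✓

39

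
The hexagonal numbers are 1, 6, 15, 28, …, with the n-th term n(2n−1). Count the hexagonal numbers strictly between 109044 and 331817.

The n-th hexagonal number is n(2n−1).
Smallest index with value > 109044: n = 234 (giving 109278).
Largest index with value < 331817: n = 407 (giving 330891).
Indices 234 through 407: 174 terms.

174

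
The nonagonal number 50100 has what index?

120

Set n(7n−5)/2 = 50100, giving 7n² − 5n − 100200 = 0.
The discriminant is 25 + 56·50100 = 2805625, and √2805625 = 1675.
So n = (5 + 1675) / 14 = 1680/14 = 120.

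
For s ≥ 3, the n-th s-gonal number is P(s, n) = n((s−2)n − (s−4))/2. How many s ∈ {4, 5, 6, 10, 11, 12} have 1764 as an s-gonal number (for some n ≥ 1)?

1

s = 4: P(4, 42) = 1764. ✓
s = 5: P(5, 34) = 1717 and P(5, 35) = 1820; 1764 is not s-gonal.
s = 6: P(6, 29) = 1653 and P(6, 30) = 1770; 1764 is not s-gonal.
s = 10: P(10, 21) = 1701 and P(10, 22) = 1870; 1764 is not s-gonal.
s = 11: P(11, 20) = 1730 and P(11, 21) = 1911; 1764 is not s-gonal.
s = 12: P(12, 19) = 1729 and P(12, 20) = 1920; 1764 is not s-gonal.
Hits: s ∈ {4} → 1.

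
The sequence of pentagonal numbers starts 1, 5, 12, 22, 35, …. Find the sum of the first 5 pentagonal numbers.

75

Σ i(3i−1)/2 = (3Σi² − Σi) / 2 over i = 1..5.
Σi = 15 and Σi² = 55.
(3·55 − 1·15) / 2 = 150/2 = 75.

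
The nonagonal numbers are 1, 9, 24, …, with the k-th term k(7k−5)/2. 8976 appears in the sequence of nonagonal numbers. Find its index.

51

Set n(7n−5)/2 = 8976, giving 7n² − 5n − 17952 = 0.
The discriminant is 25 + 56·8976 = 502681, and √502681 = 709.
So n = (5 + 709) / 14 = 714/14 = 51.
Check: 51·(7·51 − 5)/2 = 8976. ✓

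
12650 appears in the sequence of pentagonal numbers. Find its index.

Set n(3n−1)/2 = 12650, giving 3n² − n − 25300 = 0.
So n = (1 + 551) / 6 = 552/6 = 92.
Check: 92·(3·92 − 1)/2 = 12650. ✓

92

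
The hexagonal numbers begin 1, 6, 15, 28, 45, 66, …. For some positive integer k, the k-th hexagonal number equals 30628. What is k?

124

Set n(2n−1) = 30628, giving 2n² − n − 30628 = 0.
The discriminant is 1 + 8·30628 = 245025, and √245025 = 495.
So n = (1 + 495) / 4 = 496/4 = 124.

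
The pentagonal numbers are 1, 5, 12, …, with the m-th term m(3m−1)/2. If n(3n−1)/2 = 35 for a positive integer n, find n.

5

Set n(3n−1)/2 = 35, giving 3n² − n − 70 = 0.
So n = (1 + 29) / 6 = 30/6 = 5.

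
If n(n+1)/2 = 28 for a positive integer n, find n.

Set n(n+1)/2 = 28, giving n² + n − 56 = 0.
So n = (-1 + 15) / 2 = 14/2 = 7.

7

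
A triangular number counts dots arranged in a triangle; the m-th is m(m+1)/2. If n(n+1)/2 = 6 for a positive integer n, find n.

3

Set n(n+1)/2 = 6, giving n² + n − 12 = 0.
So n = (-1 + 7) / 2 = 6/2 = 3.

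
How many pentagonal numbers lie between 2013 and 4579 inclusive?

The n-th pentagonal number is n(3n−1)/2.
Smallest index with value ≥ 2013: n = 37 (giving 2035).
Largest index with value ≤ 4579: n = 55 (giving 4510).
Indices 37 through 55: 19 terms.

19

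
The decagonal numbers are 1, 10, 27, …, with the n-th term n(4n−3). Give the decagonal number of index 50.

The 50th decagonal number is n(4n−3) with n = 50.
50·(4·50 − 3) = 50·197 = 9850.

9850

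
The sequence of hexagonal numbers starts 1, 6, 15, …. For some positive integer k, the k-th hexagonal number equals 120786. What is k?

Set n(2n−1) = 120786, giving 2n² − n − 120786 = 0.
The discriminant is 1 + 8·120786 = 966289, and √966289 = 983.
So n = (1 + 983) / 4 = 984/4 = 246.
Check: 246·(2·246 − 1) = 120786. ✓

246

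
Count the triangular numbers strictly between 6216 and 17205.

The n-th triangular number is n(n+1)/2.
Smallest index with value > 6216: n = 112 (giving 6328).
Largest index with value < 17205: n = 184 (giving 17020).
Indices 112 through 184: 73 terms.

73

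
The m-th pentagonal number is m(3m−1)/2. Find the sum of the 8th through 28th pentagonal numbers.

11172

Σ i(3i−1)/2 = (3Σi² − Σi) / 2 over i = 8..28.
Σi = 406 − 28 = 378 and Σi² = 7714 − 140 = 7574.
(3·7574 − 1·378) / 2 = 22344/2 = 11172.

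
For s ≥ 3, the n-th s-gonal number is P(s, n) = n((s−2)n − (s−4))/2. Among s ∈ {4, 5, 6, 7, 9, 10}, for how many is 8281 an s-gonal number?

2

s = 4: P(4, 91) = 8281. ✓
s = 5: P(5, 74) = 8177 and P(5, 75) = 8400; 8281 is not s-gonal.
s = 6: P(6, 64) = 8128 and P(6, 65) = 8385; 8281 is not s-gonal.
s = 7: P(7, 57) = 8037 and P(7, 58) = 8323; 8281 is not s-gonal.
s = 9: P(9, 49) = 8281. ✓
s = 10: P(10, 45) = 7965 and P(10, 46) = 8326; 8281 is not s-gonal.
Hits: s ∈ {4, 9} → 2.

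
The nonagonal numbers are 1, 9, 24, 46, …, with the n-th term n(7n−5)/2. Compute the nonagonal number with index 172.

103114

The 172nd nonagonal number is n(7n−5)/2 with n = 172.
172·(7·172 − 5)/2 = 172·1199/2 = 103114.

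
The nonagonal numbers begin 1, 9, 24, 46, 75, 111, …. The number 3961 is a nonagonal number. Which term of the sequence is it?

34

Set n(7n−5)/2 = 3961, giving 7n² − 5n − 7922 = 0.
The discriminant is 25 + 56·3961 = 221841, and √221841 = 471.
So n = (5 + 471) / 14 = 476/14 = 34.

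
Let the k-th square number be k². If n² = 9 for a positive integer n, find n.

3

We need n² = 9, so n = √9 = 3.
Check: 3² = 9. ✓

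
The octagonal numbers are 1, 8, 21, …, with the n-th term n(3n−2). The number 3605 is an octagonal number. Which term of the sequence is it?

35

Set n(3n−2) = 3605, giving 3n² − 2n − 3605 = 0.
So n = (2 + 208) / 6 = 210/6 = 35.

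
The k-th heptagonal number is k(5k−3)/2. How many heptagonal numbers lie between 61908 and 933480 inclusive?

454

The n-th heptagonal number is n(5n−3)/2.
Smallest index with value ≥ 61908: n = 158 (giving 62173).
Largest index with value ≤ 933480: n = 611 (giving 932386).
Indices 158 through 611: 454 terms.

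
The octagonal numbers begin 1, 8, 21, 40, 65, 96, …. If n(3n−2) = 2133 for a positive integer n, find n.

Set n(3n−2) = 2133, giving 3n² − 2n − 2133 = 0.
The discriminant is 4 + 12·2133 = 25600, and √25600 = 160.
So n = (2 + 160) / 6 = 162/6 = 27.
Check: 27·(3·27 − 2) = 2133. ✓

27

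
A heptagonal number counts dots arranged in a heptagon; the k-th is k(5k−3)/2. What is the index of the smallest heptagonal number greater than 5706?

49

Solve n(5n−3)/2 > 5706 for integer n.
The largest n with value ≤ 5706 is 48 (since 5688 ≤ 5706 < 5929), so the first above is n = 49, value 5929.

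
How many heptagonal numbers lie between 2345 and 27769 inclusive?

75

The n-th heptagonal number is n(5n−3)/2.
Smallest index with value ≥ 2345: n = 31 (giving 2356).
Largest index with value ≤ 27769: n = 105 (giving 27405).
Indices 31 through 105: 75 terms.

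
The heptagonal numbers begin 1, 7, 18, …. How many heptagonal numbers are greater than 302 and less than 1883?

The n-th heptagonal number is n(5n−3)/2.
Smallest index with value > 302: n = 12 (giving 342).
Largest index with value < 1883: n = 27 (giving 1782).
Indices 12 through 27: 16 terms.

16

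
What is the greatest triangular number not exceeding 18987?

18915

Solve n(n+1)/2 ≤ 18987 for integer n.
n = 194 gives 18915 ≤ 18987, while n = 195 gives 19110 > 18987; so the answer is 18915.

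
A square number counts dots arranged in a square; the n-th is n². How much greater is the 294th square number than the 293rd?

587

n² − (n−1)² = 2n − 1, so 294² − 293² = 2·294 − 1 = 587.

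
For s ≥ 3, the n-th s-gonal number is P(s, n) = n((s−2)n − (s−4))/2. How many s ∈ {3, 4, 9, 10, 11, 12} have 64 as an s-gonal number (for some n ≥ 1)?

2

s = 3: P(3, 10) = 55 and P(3, 11) = 66; 64 is not s-gonal.
s = 4: P(4, 8) = 64. ✓
s = 9: P(9, 4) = 46 and P(9, 5) = 75; 64 is not s-gonal.
s = 10: P(10, 4) = 52 and P(10, 5) = 85; 64 is not s-gonal.
s = 11: P(11, 4) = 58 and P(11, 5) = 95; 64 is not s-gonal.
s = 12: P(12, 4) = 64. ✓
Hits: s ∈ {4, 12} → 2.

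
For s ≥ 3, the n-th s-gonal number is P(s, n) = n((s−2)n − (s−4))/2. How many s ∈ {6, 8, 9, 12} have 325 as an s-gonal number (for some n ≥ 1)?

s = 6: P(6, 13) = 325. ✓
s = 8: P(8, 10) = 280 and P(8, 11) = 341; 325 is not s-gonal.
s = 9: P(9, 10) = 325. ✓
s = 12: P(12, 8) = 288 and P(12, 9) = 369; 325 is not s-gonal.
Hits: s ∈ {6, 9} → 2.

2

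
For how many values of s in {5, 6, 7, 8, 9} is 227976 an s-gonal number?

s = 5: P(5, 390) = 227955 and P(5, 391) = 229126; 227976 is not s-gonal.
s = 6: P(6, 337) = 226801 and P(6, 338) = 228150; 227976 is not s-gonal.
s = 7: P(7, 302) = 227557 and P(7, 303) = 229068; 227976 is not s-gonal.
s = 8: P(8, 276) = 227976. ✓
s = 9: P(9, 255) = 226950 and P(9, 256) = 228736; 227976 is not s-gonal.
Hits: s ∈ {8} → 1.

1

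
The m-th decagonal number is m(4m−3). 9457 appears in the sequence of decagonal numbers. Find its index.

49

Set n(4n−3) = 9457, giving 4n² − 3n − 9457 = 0.
So n = (3 + 389) / 8 = 392/8 = 49.
Check: 49·(4·49 − 3) = 9457. ✓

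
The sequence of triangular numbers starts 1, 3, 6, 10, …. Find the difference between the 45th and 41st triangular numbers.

45·46/2 = 1035 and 41·42/2 = 861.
Difference: 1035 − 861 = 174.

174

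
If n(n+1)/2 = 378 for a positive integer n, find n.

27

Set n(n+1)/2 = 378, giving n² + n − 756 = 0.
The discriminant is 1 + 8·378 = 3025, and √3025 = 55.
So n = (-1 + 55) / 2 = 54/2 = 27.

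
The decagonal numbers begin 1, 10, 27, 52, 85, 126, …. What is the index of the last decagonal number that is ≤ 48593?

Solve n(4n−3) ≤ 48593 for integer n.
n = 110 gives 48070 ≤ 48593, while n = 111 gives 48951 > 48593; so the answer is index 110.

110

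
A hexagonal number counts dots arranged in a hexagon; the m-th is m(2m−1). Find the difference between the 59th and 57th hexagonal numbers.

59·(2·59 − 1) = 6903 and 57·(2·57 − 1) = 6441.
Difference: 6903 − 6441 = 462.

462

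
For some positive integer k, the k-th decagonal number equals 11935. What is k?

55

Set n(4n−3) = 11935, giving 4n² − 3n − 11935 = 0.
The discriminant is 9 + 16·11935 = 190969, and √190969 = 437.
So n = (3 + 437) / 8 = 440/8 = 55.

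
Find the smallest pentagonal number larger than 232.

247

Solve n(3n−1)/2 > 232 for integer n.
The largest n with value ≤ 232 is 12 (since 210 ≤ 232 < 247), so the first above is n = 13, value 247.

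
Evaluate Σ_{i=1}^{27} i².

6930

Σ_{i=1}^{27} i² = 27·28·55/6 = 6930.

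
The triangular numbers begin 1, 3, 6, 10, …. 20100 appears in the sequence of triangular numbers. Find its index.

200

Set n(n+1)/2 = 20100, giving n² + n − 40200 = 0.
The discriminant is 1 + 8·20100 = 160801, and √160801 = 401.
So n = (-1 + 401) / 2 = 400/2 = 200.
Check: 200·201/2 = 20100. ✓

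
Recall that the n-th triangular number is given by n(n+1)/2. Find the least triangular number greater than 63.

66

Solve n(n+1)/2 > 63 for integer n.
The largest n with value ≤ 63 is 10 (since 55 ≤ 63 < 66), so the first above is n = 11, value 66.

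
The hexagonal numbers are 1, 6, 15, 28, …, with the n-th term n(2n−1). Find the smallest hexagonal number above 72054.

Solve n(2n−1) > 72054 for integer n.
The largest n with value ≤ 72054 is 190 (since 72010 ≤ 72054 < 72771), so the first above is n = 191, value 72771.

72771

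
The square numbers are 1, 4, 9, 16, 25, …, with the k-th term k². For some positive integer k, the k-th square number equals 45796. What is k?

We need n² = 45796, so n = √45796 = 214.

214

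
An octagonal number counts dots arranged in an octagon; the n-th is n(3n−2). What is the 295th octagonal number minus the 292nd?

5277

295·(3·295 − 2) = 260485 and 292·(3·292 − 2) = 255208.
Difference: 260485 − 255208 = 5277.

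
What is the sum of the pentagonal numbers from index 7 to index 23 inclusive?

Σ i(3i−1)/2 = (3Σi² − Σi) / 2 over i = 7..23.
Σi = 276 − 21 = 255 and Σi² = 4324 − 91 = 4233.
(3·4233 − 1·255) / 2 = 12444/2 = 6222.

6222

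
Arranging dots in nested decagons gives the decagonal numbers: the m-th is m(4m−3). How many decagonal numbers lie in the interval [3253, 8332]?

The n-th decagonal number is n(4n−3).
Smallest index with value ≥ 3253: n = 29 (giving 3277).
Largest index with value ≤ 8332: n = 46 (giving 8326).
Indices 29 through 46: 18 terms.

18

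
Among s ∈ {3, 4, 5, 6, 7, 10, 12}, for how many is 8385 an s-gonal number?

s = 3: P(3, 129) = 8385. ✓
s = 4: P(4, 91) = 8281 and P(4, 92) = 8464; 8385 is not s-gonal.
s = 5: P(5, 74) = 8177 and P(5, 75) = 8400; 8385 is not s-gonal.
s = 6: P(6, 65) = 8385. ✓
s = 7: P(7, 58) = 8323 and P(7, 59) = 8614; 8385 is not s-gonal.
s = 10: P(10, 46) = 8326 and P(10, 47) = 8695; 8385 is not s-gonal.
s = 12: P(12, 41) = 8241 and P(12, 42) = 8652; 8385 is not s-gonal.
Hits: s ∈ {3, 6} → 2.

2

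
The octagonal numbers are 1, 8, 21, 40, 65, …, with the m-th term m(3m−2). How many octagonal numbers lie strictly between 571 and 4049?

23

The n-th octagonal number is n(3n−2).
Smallest index with value > 571: n = 15 (giving 645).
Largest index with value < 4049: n = 37 (giving 4033).
Indices 15 through 37: 23 terms.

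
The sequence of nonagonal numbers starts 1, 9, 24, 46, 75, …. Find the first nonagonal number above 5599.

Solve n(7n−5)/2 > 5599 for integer n.
The largest n with value ≤ 5599 is 40 (since 5500 ≤ 5599 < 5781), so the first above is n = 41, value 5781.

5781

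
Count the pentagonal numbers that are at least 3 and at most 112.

7

The n-th pentagonal number is n(3n−1)/2.
Smallest index with value ≥ 3: n = 2 (giving 5).
Largest index with value ≤ 112: n = 8 (giving 92).
Indices 2 through 8: 7 terms.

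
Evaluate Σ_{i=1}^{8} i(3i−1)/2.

Σ i(3i−1)/2 = (3Σi² − Σi) / 2 over i = 1..8.
Σi = 36 and Σi² = 204.
(3·204 − 1·36) / 2 = 576/2 = 288.

288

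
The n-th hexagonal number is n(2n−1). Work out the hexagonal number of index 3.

The 3rd hexagonal number is n(2n−1) with n = 3.
3·(2·3 − 1) = 3·5 = 15.

15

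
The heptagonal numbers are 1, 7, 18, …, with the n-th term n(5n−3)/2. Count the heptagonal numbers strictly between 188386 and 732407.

267

The n-th heptagonal number is n(5n−3)/2.
Smallest index with value > 188386: n = 275 (giving 188650).
Largest index with value < 732407: n = 541 (giving 730891).
Indices 275 through 541: 267 terms.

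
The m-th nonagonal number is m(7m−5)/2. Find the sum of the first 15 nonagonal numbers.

4040

Σ i(7i−5)/2 = (7Σi² − 5Σi) / 2 over i = 1..15.
Σi = 120 and Σi² = 1240.
(7·1240 − 5·120) / 2 = 8080/2 = 4040.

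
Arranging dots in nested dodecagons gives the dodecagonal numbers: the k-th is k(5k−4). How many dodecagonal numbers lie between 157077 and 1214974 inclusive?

The n-th dodecagonal number is n(5n−4).
Smallest index with value ≥ 157077: n = 178 (giving 157708).
Largest index with value ≤ 1214974: n = 493 (giving 1213273).
Indices 178 through 493: 316 terms.

316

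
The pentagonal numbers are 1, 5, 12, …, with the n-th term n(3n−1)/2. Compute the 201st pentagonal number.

The 201st pentagonal number is n(3n−1)/2 with n = 201.
201·(3·201 − 1)/2 = 201·602/2 = 201·301 = 60501.

60501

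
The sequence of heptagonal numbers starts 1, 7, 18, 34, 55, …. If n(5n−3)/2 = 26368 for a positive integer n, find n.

Set n(5n−3)/2 = 26368, giving 5n² − 3n − 52736 = 0.
The discriminant is 9 + 40·26368 = 1054729, and √1054729 = 1027.
So n = (3 + 1027) / 10 = 1030/10 = 103.

103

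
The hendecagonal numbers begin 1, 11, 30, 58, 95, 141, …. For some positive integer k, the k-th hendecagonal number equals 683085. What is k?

390

Set n(9n−7)/2 = 683085, giving 9n² − 7n − 1366170 = 0.
The discriminant is 49 + 72·683085 = 49182169, and √49182169 = 7013.
So n = (7 + 7013) / 18 = 7020/18 = 390.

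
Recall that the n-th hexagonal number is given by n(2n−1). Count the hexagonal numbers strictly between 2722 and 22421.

69

The n-th hexagonal number is n(2n−1).
Smallest index with value > 2722: n = 38 (giving 2850).
Largest index with value < 22421: n = 106 (giving 22366).
Indices 38 through 106: 69 terms.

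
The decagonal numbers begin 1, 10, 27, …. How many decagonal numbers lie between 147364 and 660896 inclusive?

The n-th decagonal number is n(4n−3).
Smallest index with value ≥ 147364: n = 193 (giving 148417).
Largest index with value ≤ 660896: n = 406 (giving 658126).
Indices 193 through 406: 214 terms.

214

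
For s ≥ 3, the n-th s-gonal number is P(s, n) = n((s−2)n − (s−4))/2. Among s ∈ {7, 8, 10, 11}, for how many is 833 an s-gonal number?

s = 7: P(7, 18) = 783 and P(7, 19) = 874; 833 is not s-gonal.
s = 8: P(8, 17) = 833. ✓
s = 10: P(10, 14) = 742 and P(10, 15) = 855; 833 is not s-gonal.
s = 11: P(11, 14) = 833. ✓
Hits: s ∈ {8, 11} → 2.

2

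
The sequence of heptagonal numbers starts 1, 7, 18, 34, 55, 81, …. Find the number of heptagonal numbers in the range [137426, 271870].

The n-th heptagonal number is n(5n−3)/2.
Smallest index with value ≥ 137426: n = 235 (giving 137710).
Largest index with value ≤ 271870: n = 330 (giving 271755).
Indices 235 through 330: 96 terms.

96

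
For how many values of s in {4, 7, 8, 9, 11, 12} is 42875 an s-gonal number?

s = 4: P(4, 207) = 42849 and P(4, 208) = 43264; 42875 is not s-gonal.
s = 7: P(7, 131) = 42706 and P(7, 132) = 43362; 42875 is not s-gonal.
s = 8: P(8, 119) = 42245 and P(8, 120) = 42960; 42875 is not s-gonal.
s = 9: P(9, 111) = 42846 and P(9, 112) = 43624; 42875 is not s-gonal.
s = 11: P(11, 98) = 42875. ✓
s = 12: P(12, 93) = 42873 and P(12, 94) = 43804; 42875 is not s-gonal.
Hits: s ∈ {11} → 1.

1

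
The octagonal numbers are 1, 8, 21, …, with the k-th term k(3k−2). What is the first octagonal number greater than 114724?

114856

Solve n(3n−2) > 114724 for integer n.
The largest n with value ≤ 114724 is 195 (since 113685 ≤ 114724 < 114856), so the first above is n = 196, value 114856.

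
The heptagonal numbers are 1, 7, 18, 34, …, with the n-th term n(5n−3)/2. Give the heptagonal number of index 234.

The 234th heptagonal number is n(5n−3)/2 with n = 234.
234·(5·234 − 3)/2 = 234·1167/2 = 136539.

136539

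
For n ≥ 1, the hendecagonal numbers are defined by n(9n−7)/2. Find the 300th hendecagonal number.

The 300th hendecagonal number is n(9n−7)/2 with n = 300.
300·(9·300 − 7)/2 = 300·2693/2 = 403950.

403950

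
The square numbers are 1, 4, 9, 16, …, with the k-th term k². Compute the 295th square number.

295² = 87025.

87025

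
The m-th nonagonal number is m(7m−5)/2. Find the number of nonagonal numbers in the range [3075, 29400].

The n-th nonagonal number is n(7n−5)/2.
Smallest index with value ≥ 3075: n = 30 (giving 3075).
Largest index with value ≤ 29400: n = 92 (giving 29394).
Indices 30 through 92: 63 terms.

63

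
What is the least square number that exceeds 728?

729

Solve n² > 728 for integer n.
The largest n with value ≤ 728 is 26 (since 676 ≤ 728 < 729), so the first above is n = 27, value 729.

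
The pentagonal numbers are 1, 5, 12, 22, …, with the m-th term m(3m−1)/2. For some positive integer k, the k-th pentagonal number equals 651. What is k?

21

Set n(3n−1)/2 = 651, giving 3n² − n − 1302 = 0.
So n = (1 + 125) / 6 = 126/6 = 21.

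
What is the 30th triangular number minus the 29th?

30

Consecutive triangular numbers differ by n: T_{30} − T_{29} = 30.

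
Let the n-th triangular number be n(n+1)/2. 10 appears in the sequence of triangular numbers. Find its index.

Set n(n+1)/2 = 10, giving n² + n − 20 = 0.
The discriminant is 1 + 8·10 = 81, and √81 = 9.
So n = (-1 + 9) / 2 = 8/2 = 4.

4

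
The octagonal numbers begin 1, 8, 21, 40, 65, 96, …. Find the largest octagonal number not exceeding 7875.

Solve n(3n−2) ≤ 7875 for integer n.
n = 51 gives 7701 ≤ 7875, while n = 52 gives 8008 > 7875; so the answer is 7701.

7701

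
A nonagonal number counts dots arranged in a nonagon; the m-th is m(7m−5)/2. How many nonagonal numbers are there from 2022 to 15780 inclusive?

43

The n-th nonagonal number is n(7n−5)/2.
Smallest index with value ≥ 2022: n = 25 (giving 2125).
Largest index with value ≤ 15780: n = 67 (giving 15544).
Indices 25 through 67: 43 terms.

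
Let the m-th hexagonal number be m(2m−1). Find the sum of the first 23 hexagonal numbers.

Σ i(2i−1) = 2Σi² − Σi over i = 1..23.
Σi = 276 and Σi² = 4324.
2·4324 − 1·276 = 8372.

8372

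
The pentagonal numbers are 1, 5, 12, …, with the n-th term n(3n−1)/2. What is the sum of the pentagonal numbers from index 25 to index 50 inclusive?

Σ i(3i−1)/2 = (3Σi² − Σi) / 2 over i = 25..50.
Σi = 1275 − 300 = 975 and Σi² = 42925 − 4900 = 38025.
(3·38025 − 1·975) / 2 = 113100/2 = 56550.

56550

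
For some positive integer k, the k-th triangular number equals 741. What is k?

Set n(n+1)/2 = 741, giving n² + n − 1482 = 0.
So n = (-1 + 77) / 2 = 76/2 = 38.

38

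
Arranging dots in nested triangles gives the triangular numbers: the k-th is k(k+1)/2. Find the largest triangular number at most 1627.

1596

Solve n(n+1)/2 ≤ 1627 for integer n.
n = 56 gives 1596 ≤ 1627, while n = 57 gives 1653 > 1627; so the answer is 1596.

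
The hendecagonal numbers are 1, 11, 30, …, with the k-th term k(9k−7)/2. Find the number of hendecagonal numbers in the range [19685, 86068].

72

The n-th hendecagonal number is n(9n−7)/2.
Smallest index with value ≥ 19685: n = 67 (giving 19966).
Largest index with value ≤ 86068: n = 138 (giving 85215).
Indices 67 through 138: 72 terms.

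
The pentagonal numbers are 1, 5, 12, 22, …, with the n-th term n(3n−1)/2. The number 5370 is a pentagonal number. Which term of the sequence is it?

Set n(3n−1)/2 = 5370, giving 3n² − n − 10740 = 0.
The discriminant is 1 + 24·5370 = 128881, and √128881 = 359.
So n = (1 + 359) / 6 = 360/6 = 60.
Check: 60·(3·60 − 1)/2 = 5370. ✓

60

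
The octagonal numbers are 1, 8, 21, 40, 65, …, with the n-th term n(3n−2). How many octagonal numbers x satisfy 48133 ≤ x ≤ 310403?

195

The n-th octagonal number is n(3n−2).
Smallest index with value ≥ 48133: n = 127 (giving 48133).
Largest index with value ≤ 310403: n = 321 (giving 308481).
Indices 127 through 321: 195 terms.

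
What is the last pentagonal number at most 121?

Solve n(3n−1)/2 ≤ 121 for integer n.
n = 9 gives 117 ≤ 121, while n = 10 gives 145 > 121; so the answer is 117.

117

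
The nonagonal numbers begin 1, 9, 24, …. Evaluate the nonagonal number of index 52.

The 52nd nonagonal number is n(7n−5)/2 with n = 52.
52·(7·52 − 5)/2 = 52·359/2 = 9334.

9334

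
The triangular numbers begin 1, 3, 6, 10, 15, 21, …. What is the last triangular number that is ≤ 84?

78

Solve n(n+1)/2 ≤ 84 for integer n.
n = 12 gives 78 ≤ 84, while n = 13 gives 91 > 84; so the answer is 78.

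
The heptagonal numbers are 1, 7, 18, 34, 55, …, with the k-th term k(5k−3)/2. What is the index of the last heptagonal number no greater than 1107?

21

Solve n(5n−3)/2 ≤ 1107 for integer n.
n = 21 gives 1071 ≤ 1107, while n = 22 gives 1177 > 1107; so the answer is index 21.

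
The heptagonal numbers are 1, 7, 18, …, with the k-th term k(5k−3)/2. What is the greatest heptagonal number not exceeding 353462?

352876

Solve n(5n−3)/2 ≤ 353462 for integer n.
n = 376 gives 352876 ≤ 353462, while n = 377 gives 354757 > 353462; so the answer is 352876.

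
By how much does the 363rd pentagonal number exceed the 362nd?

1087

Consecutive pentagonal numbers differ by 3n − 2: here 3·363 − 2 = 1087.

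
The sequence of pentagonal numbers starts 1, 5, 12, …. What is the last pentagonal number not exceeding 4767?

4676

Solve n(3n−1)/2 ≤ 4767 for integer n.
n = 56 gives 4676 ≤ 4767, while n = 57 gives 4845 > 4767; so the answer is 4676.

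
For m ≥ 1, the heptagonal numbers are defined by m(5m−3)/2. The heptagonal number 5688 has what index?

Set n(5n−3)/2 = 5688, giving 5n² − 3n − 11376 = 0.
The discriminant is 9 + 40·5688 = 227529, and √227529 = 477.
So n = (3 + 477) / 10 = 480/10 = 48.

48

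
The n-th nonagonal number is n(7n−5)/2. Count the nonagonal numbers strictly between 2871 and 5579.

The n-th nonagonal number is n(7n−5)/2.
Smallest index with value > 2871: n = 30 (giving 3075).
Largest index with value < 5579: n = 40 (giving 5500).
Indices 30 through 40: 11 terms.

11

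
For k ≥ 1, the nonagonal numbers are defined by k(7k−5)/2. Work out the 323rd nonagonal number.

364344

The 323rd nonagonal number is n(7n−5)/2 with n = 323.
323·(7·323 − 5)/2 = 323·2256/2 = 323·1128 = 364344.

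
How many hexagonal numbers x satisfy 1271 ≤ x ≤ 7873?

37

The n-th hexagonal number is n(2n−1).
Smallest index with value ≥ 1271: n = 26 (giving 1326).
Largest index with value ≤ 7873: n = 62 (giving 7626).
Indices 26 through 62: 37 terms.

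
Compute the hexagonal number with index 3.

3·(2·3 − 1) = 3·5 = 15.

15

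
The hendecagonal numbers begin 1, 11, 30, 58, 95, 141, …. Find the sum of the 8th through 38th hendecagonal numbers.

Σ i(9i−7)/2 = (9Σi² − 7Σi) / 2 over i = 8..38.
Σi = 741 − 28 = 713 and Σi² = 19019 − 140 = 18879.
(9·18879 − 7·713) / 2 = 164920/2 = 82460.

82460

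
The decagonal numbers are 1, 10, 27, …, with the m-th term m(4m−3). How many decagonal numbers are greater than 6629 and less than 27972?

42

The n-th decagonal number is n(4n−3).
Smallest index with value > 6629: n = 42 (giving 6930).
Largest index with value < 27972: n = 83 (giving 27307).
Indices 42 through 83: 42 terms.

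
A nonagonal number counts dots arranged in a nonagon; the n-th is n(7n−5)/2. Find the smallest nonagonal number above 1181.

1216

Solve n(7n−5)/2 > 1181 for integer n.
The largest n with value ≤ 1181 is 18 (since 1089 ≤ 1181 < 1216), so the first above is n = 19, value 1216.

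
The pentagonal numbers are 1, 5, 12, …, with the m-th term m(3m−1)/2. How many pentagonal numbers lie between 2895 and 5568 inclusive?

The n-th pentagonal number is n(3n−1)/2.
Smallest index with value ≥ 2895: n = 45 (giving 3015).
Largest index with value ≤ 5568: n = 61 (giving 5551).
Indices 45 through 61: 17 terms.

17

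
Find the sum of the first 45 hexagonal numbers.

Σ i(2i−1) = 2Σi² − Σi over i = 1..45.
Σi = 1035 and Σi² = 31395.
2·31395 − 1·1035 = 61755.

61755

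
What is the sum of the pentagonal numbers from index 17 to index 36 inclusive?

21800

Σ i(3i−1)/2 = (3Σi² − Σi) / 2 over i = 17..36.
Σi = 666 − 136 = 530 and Σi² = 16206 − 1496 = 14710.
(3·14710 − 1·530) / 2 = 43600/2 = 21800.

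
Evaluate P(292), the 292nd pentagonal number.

127750

292·(3·292 − 1)/2 = 292·875/2 = 127750.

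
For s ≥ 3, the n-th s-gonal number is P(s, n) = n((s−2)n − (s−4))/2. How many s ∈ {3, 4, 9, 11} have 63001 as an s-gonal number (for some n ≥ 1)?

s = 3: P(3, 354) = 62835 and P(3, 355) = 63190; 63001 is not s-gonal.
s = 4: P(4, 251) = 63001. ✓
s = 9: P(9, 134) = 62511 and P(9, 135) = 63450; 63001 is not s-gonal.
s = 11: P(11, 118) = 62245 and P(11, 119) = 63308; 63001 is not s-gonal.
Hits: s ∈ {4} → 1.

1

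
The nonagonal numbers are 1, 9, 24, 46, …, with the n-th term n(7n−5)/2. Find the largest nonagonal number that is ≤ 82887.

82621

Solve n(7n−5)/2 ≤ 82887 for integer n.
n = 154 gives 82621 ≤ 82887, while n = 155 gives 83700 > 82887; so the answer is 82621.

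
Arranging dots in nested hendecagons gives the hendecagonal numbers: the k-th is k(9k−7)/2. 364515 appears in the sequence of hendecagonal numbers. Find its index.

Set n(9n−7)/2 = 364515, giving 9n² − 7n − 729030 = 0.
The discriminant is 49 + 72·364515 = 26245129, and √26245129 = 5123.
So n = (7 + 5123) / 18 = 5130/18 = 285.

285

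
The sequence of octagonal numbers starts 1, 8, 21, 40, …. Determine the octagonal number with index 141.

The 141st octagonal number is n(3n−2) with n = 141.
141·(3·141 − 2) = 141·421 = 59361.

59361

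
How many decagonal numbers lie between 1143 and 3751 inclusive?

14

The n-th decagonal number is n(4n−3).
Smallest index with value ≥ 1143: n = 18 (giving 1242).
Largest index with value ≤ 3751: n = 31 (giving 3751).
Indices 18 through 31: 14 terms.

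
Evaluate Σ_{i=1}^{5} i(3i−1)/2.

Σ i(3i−1)/2 = (3Σi² − Σi) / 2 over i = 1..5.
Σi = 15 and Σi² = 55.
(3·55 − 1·15) / 2 = 150/2 = 75.

75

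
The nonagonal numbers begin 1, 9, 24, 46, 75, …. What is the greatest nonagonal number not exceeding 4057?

3961

Solve n(7n−5)/2 ≤ 4057 for integer n.
n = 34 gives 3961 ≤ 4057, while n = 35 gives 4200 > 4057; so the answer is 3961.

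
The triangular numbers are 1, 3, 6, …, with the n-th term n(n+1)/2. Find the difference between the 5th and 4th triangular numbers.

5

Consecutive triangular numbers differ by n: T_{5} − T_{4} = 5.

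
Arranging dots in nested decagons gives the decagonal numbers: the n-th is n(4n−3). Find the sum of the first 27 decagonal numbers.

Σ i(4i−3) = 4Σi² − 3Σi over i = 1..27.
Σi = 378 and Σi² = 6930.
4·6930 − 3·378 = 26586.

26586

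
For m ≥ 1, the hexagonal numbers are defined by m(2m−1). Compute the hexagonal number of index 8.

The 8th hexagonal number is n(2n−1) with n = 8.
8·(2·8 − 1) = 8·15 = 120.

120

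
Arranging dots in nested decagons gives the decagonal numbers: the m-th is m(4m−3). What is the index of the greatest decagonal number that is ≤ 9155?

Solve n(4n−3) ≤ 9155 for integer n.
n = 48 gives 9072 ≤ 9155, while n = 49 gives 9457 > 9155; so the answer is index 48.

48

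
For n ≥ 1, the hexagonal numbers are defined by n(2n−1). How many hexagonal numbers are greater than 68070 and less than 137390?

The n-th hexagonal number is n(2n−1).
Smallest index with value > 68070: n = 185 (giving 68265).
Largest index with value < 137390: n = 262 (giving 137026).
Indices 185 through 262: 78 terms.

78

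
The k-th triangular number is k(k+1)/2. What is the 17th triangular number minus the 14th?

48

17·18/2 = 153 and 14·15/2 = 105.
Difference: 153 − 105 = 48.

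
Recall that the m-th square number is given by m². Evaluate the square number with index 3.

9

The 3rd square number is n² with n = 3.
3² = 9.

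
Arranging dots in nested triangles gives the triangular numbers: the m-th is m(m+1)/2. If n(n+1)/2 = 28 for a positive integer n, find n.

7

Set n(n+1)/2 = 28, giving n² + n − 56 = 0.
The discriminant is 1 + 8·28 = 225, and √225 = 15.
So n = (-1 + 15) / 2 = 14/2 = 7.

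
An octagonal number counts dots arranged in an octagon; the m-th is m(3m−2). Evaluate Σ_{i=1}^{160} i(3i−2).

Σ i(3i−2) = 3Σi² − 2Σi over i = 1..160.
Σi = 12880 and Σi² = 1378160.
3·1378160 − 2·12880 = 4108720.

4108720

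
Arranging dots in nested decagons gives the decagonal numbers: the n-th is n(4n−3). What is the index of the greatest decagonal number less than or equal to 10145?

50

Solve n(4n−3) ≤ 10145 for integer n.
n = 50 gives 9850 ≤ 10145, while n = 51 gives 10251 > 10145; so the answer is index 50.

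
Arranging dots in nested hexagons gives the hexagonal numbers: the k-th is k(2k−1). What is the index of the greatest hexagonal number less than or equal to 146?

Solve n(2n−1) ≤ 146 for integer n.
n = 8 gives 120 ≤ 146, while n = 9 gives 153 > 146; so the answer is index 8.

8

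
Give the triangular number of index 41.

The 41st triangular number is n(n+1)/2 with n = 41.
41·42/2 = 1722/2 = 861.

861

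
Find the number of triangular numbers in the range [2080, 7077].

55

The n-th triangular number is n(n+1)/2.
Smallest index with value ≥ 2080: n = 64 (giving 2080).
Largest index with value ≤ 7077: n = 118 (giving 7021).
Indices 64 through 118: 55 terms.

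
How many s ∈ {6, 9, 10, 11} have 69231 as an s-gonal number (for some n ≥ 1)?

s = 6: P(6, 186) = 69006 and P(6, 187) = 69751; 69231 is not s-gonal.
s = 9: P(9, 141) = 69231. ✓
s = 10: P(10, 131) = 68251 and P(10, 132) = 69300; 69231 is not s-gonal.
s = 11: P(11, 124) = 68758 and P(11, 125) = 69875; 69231 is not s-gonal.
Hits: s ∈ {9} → 1.

1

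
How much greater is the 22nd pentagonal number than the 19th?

183

22·(3·22 − 1)/2 = 715 and 19·(3·19 − 1)/2 = 532.
Difference: 715 − 532 = 183.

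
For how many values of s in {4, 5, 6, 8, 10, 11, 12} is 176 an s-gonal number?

s = 4: P(4, 13) = 169 and P(4, 14) = 196; 176 is not s-gonal.
s = 5: P(5, 11) = 176. ✓
s = 6: P(6, 9) = 153 and P(6, 10) = 190; 176 is not s-gonal.
s = 8: P(8, 8) = 176. ✓
s = 10: P(10, 7) = 175 and P(10, 8) = 232; 176 is not s-gonal.
s = 11: P(11, 6) = 141 and P(11, 7) = 196; 176 is not s-gonal.
s = 12: P(12, 6) = 156 and P(12, 7) = 217; 176 is not s-gonal.
Hits: s ∈ {5, 8} → 2.

2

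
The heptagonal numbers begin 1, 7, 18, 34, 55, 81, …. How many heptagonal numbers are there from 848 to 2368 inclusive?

The n-th heptagonal number is n(5n−3)/2.
Smallest index with value ≥ 848: n = 19 (giving 874).
Largest index with value ≤ 2368: n = 31 (giving 2356).
Indices 19 through 31: 13 terms.

13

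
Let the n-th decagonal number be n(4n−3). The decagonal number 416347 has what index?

Set n(4n−3) = 416347, giving 4n² − 3n − 416347 = 0.
The discriminant is 9 + 16·416347 = 6661561, and √6661561 = 2581.
So n = (3 + 2581) / 8 = 2584/8 = 323.

323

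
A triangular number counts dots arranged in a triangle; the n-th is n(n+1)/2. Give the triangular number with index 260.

The 260th triangular number is n(n+1)/2 with n = 260.
260·261/2 = 67860/2 = 33930.

33930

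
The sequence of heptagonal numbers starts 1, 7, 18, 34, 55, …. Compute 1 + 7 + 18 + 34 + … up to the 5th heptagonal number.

Σ i(5i−3)/2 = (5Σi² − 3Σi) / 2 over i = 1..5.
Σi = 15 and Σi² = 55.
(5·55 − 3·15) / 2 = 230/2 = 115.

115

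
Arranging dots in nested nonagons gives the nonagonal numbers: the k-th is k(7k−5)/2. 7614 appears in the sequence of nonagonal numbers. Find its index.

47

Set n(7n−5)/2 = 7614, giving 7n² − 5n − 15228 = 0.
The discriminant is 25 + 56·7614 = 426409, and √426409 = 653.
So n = (5 + 653) / 14 = 658/14 = 47.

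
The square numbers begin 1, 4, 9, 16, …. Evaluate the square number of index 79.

The 79th square number is n² with n = 79.
79² = 6241.

6241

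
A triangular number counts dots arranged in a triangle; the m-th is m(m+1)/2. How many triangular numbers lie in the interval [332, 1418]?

27

The n-th triangular number is n(n+1)/2.
Smallest index with value ≥ 332: n = 26 (giving 351).
Largest index with value ≤ 1418: n = 52 (giving 1378).
Indices 26 through 52: 27 terms.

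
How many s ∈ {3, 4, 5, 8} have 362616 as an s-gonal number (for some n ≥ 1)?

1

s = 3: P(3, 851) = 362526 and P(3, 852) = 363378; 362616 is not s-gonal.
s = 4: P(4, 602) = 362404 and P(4, 603) = 363609; 362616 is not s-gonal.
s = 5: P(5, 491) = 361376 and P(5, 492) = 362850; 362616 is not s-gonal.
s = 8: P(8, 348) = 362616. ✓
Hits: s ∈ {8} → 1.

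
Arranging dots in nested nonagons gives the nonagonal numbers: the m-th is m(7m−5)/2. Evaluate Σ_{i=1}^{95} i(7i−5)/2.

Σ i(7i−5)/2 = (7Σi² − 5Σi) / 2 over i = 1..95.
Σi = 4560 and Σi² = 290320.
(7·290320 − 5·4560) / 2 = 2009440/2 = 1004720.

1004720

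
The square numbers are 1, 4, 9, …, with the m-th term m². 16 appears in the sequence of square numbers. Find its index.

4

We need n² = 16, so n = √16 = 4.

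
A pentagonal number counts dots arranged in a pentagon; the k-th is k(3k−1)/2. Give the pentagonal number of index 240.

The 240th pentagonal number is n(3n−1)/2 with n = 240.
240·(3·240 − 1)/2 = 240·719/2 = 86280.

86280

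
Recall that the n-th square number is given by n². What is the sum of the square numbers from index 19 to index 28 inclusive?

5605

Σ_{i=19}^{28} i² = 7714 − 2109 = 5605.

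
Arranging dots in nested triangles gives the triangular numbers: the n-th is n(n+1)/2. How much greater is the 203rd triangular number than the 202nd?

Consecutive triangular numbers differ by n: T_{203} − T_{202} = 203.

203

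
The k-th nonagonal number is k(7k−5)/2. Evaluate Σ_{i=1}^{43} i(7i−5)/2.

93654

Σ i(7i−5)/2 = (7Σi² − 5Σi) / 2 over i = 1..43.
Σi = 946 and Σi² = 27434.
(7·27434 − 5·946) / 2 = 187308/2 = 93654.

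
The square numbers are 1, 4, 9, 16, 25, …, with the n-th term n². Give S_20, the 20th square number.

400

The 20th square number is n² with n = 20.
20² = 400.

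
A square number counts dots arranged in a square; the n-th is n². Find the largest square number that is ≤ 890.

Solve n² ≤ 890 for integer n.
n = 29 gives 841 ≤ 890, while n = 30 gives 900 > 890; so the answer is 841.

841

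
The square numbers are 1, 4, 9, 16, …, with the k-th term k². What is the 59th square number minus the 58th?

n² − (n−1)² = 2n − 1, so 59² − 58² = 2·59 − 1 = 117.

117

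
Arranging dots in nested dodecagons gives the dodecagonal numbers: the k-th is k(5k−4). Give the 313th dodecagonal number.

488593

313·(5·313 − 4) = 313·1561 = 488593.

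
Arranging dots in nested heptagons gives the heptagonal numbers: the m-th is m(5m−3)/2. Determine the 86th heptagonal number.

18361

The 86th heptagonal number is n(5n−3)/2 with n = 86.
86·(5·86 − 3)/2 = 86·427/2 = 18361.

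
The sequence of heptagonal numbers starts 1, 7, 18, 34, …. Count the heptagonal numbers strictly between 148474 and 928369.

365

The n-th heptagonal number is n(5n−3)/2.
Smallest index with value > 148474: n = 245 (giving 149695).
Largest index with value < 928369: n = 609 (giving 926289).
Indices 245 through 609: 365 terms.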